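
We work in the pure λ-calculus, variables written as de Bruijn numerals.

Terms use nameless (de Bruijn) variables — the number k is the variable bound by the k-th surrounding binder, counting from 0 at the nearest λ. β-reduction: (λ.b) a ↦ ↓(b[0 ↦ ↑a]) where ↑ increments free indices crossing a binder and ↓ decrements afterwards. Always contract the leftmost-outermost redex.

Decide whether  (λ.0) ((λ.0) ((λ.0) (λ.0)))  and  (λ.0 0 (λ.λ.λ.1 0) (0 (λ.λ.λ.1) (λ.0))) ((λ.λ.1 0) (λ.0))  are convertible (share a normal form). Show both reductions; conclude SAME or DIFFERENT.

Answer: DIFFERENT — A ⇓ λ.0, B ⇓ λ.λ.1 0

Reduction:
Term A:
  start: (λ.0) ((λ.0) ((λ.0) (λ.0)))
  step 1: (λ.0) ((λ.0) (λ.0))
  step 2: (λ.0) (λ.0)
  step 3: λ.0

Term B:
  start: (λ.0 0 (λ.λ.λ.1 0) (0 (λ.λ.λ.1) (λ.0))) ((λ.λ.1 0) (λ.0))
  step 1: (λ.λ.1 0) (λ.0) ((λ.λ.1 0) (λ.0)) (λ.λ.λ.1 0) ((λ.λ.1 0) (λ.0) (λ.λ.λ.1) (λ.0))
  step 2: (λ.(λ.0) 0) ((λ.λ.1 0) (λ.0)) (λ.λ.λ.1 0) ((λ.λ.1 0) (λ.0) (λ.λ.λ.1) (λ.0))
  step 3: (λ.0) ((λ.λ.1 0) (λ.0)) (λ.λ.λ.1 0) ((λ.λ.1 0) (λ.0) (λ.λ.λ.1) (λ.0))
  step 4: (λ.λ.1 0) (λ.0) (λ.λ.λ.1 0) ((λ.λ.1 0) (λ.0) (λ.λ.λ.1) (λ.0))
  step 5: (λ.(λ.0) 0) (λ.λ.λ.1 0) ((λ.λ.1 0) (λ.0) (λ.λ.λ.1) (λ.0))
  step 6: (λ.0) (λ.λ.λ.1 0) ((λ.λ.1 0) (λ.0) (λ.λ.λ.1) (λ.0))
  step 7: (λ.λ.λ.1 0) ((λ.λ.1 0) (λ.0) (λ.λ.λ.1) (λ.0))
  step 8: λ.λ.1 0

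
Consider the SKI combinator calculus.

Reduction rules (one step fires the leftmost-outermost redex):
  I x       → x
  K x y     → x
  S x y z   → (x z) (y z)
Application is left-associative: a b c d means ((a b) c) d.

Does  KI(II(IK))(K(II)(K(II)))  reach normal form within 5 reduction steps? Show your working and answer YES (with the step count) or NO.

  start: KI(II(IK))(K(II)(K(II)))
  →1  I(K(II)(K(II)))
  →2  K(II)(K(II))
  →3  II
  →4  I

Answer: YES — reaches normal form I in 4 ≤ 5 steps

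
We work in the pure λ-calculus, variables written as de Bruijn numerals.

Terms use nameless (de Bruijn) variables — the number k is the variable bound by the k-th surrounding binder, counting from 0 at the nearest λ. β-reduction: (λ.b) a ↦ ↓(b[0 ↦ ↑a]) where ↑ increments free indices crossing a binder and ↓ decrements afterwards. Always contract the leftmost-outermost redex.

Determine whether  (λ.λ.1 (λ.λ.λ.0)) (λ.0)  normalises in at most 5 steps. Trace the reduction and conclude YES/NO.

  start: (λ.λ.1 (λ.λ.λ.0)) (λ.0)
  →1  λ.(λ.0) (λ.λ.λ.0)
  →2  λ.λ.λ.λ.0

Answer: YES — reaches normal form λ.λ.λ.λ.0 in 2 ≤ 5 steps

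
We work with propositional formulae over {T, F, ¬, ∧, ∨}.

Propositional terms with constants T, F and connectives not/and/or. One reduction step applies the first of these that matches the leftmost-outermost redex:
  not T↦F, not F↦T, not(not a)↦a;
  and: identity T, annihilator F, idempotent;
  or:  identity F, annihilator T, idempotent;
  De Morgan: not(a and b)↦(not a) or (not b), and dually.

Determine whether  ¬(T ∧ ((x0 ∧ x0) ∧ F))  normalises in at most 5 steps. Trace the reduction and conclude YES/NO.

  start: ¬(T ∧ ((x0 ∧ x0) ∧ F))
  →1  ¬T ∨ ¬((x0 ∧ x0) ∧ F)
  →2  F ∨ ¬((x0 ∧ x0) ∧ F)
  →3  ¬((x0 ∧ x0) ∧ F)
  →4  ¬(x0 ∧ x0) ∨ ¬F
  →5  (¬x0 ∨ ¬x0) ∨ ¬F

Answer: NO — after 5 steps the term is (¬x0 ∨ ¬x0) ∨ ¬F, not yet normal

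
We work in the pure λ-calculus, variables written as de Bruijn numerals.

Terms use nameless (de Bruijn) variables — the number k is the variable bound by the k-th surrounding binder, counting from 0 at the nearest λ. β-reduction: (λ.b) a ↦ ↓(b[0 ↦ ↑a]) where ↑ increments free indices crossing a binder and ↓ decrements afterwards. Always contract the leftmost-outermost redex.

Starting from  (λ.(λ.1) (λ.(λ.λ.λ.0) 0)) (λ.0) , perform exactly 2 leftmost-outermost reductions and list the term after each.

Answer: after 2 steps: λ.0

Derivation:
  start: (λ.(λ.1) (λ.(λ.λ.λ.0) 0)) (λ.0)
  →1  (λ.λ.0) (λ.(λ.λ.λ.0) 0)
  →2  λ.0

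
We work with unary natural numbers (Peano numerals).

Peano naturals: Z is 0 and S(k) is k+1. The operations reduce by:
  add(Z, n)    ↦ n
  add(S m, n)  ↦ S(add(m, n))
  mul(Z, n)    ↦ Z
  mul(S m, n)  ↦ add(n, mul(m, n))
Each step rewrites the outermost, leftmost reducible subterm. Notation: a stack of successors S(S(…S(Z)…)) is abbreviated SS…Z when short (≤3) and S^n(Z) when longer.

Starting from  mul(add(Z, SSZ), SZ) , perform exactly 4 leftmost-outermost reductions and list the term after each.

Answer: after 4 steps: S(mul(SZ, SZ))

Derivation:
  start: mul(add(Z, SSZ), SZ)
  [1] mul(SSZ, SZ)
  [2] add(SZ, mul(SZ, SZ))
  [3] S(add(Z, mul(SZ, SZ)))
  [4] S(mul(SZ, SZ))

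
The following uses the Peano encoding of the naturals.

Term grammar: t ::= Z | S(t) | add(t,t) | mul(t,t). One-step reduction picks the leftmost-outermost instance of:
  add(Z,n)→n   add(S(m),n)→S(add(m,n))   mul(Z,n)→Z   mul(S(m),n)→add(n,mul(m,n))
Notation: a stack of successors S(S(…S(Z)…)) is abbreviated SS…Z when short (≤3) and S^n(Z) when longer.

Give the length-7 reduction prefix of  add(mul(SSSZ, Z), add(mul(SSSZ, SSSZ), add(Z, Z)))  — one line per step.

  start: add(mul(SSSZ, Z), add(mul(SSSZ, SSSZ), add(Z, Z)))
  →1  add(add(Z, mul(SSZ, Z)), add(mul(SSSZ, SSSZ), add(Z, Z)))
  →2  add(mul(SSZ, Z), add(mul(SSSZ, SSSZ), add(Z, Z)))
  →3  add(add(Z, mul(SZ, Z)), add(mul(SSSZ, SSSZ), add(Z, Z)))
  →4  add(mul(SZ, Z), add(mul(SSSZ, SSSZ), add(Z, Z)))
  →5  add(add(Z, mul(Z, Z)), add(mul(SSSZ, SSSZ), add(Z, Z)))
  →6  add(mul(Z, Z), add(mul(SSSZ, SSSZ), add(Z, Z)))
  →7  add(Z, add(mul(SSSZ, SSSZ), add(Z, Z)))

Answer: after 7 steps: add(Z, add(mul(SSSZ, SSSZ), add(Z, Z)))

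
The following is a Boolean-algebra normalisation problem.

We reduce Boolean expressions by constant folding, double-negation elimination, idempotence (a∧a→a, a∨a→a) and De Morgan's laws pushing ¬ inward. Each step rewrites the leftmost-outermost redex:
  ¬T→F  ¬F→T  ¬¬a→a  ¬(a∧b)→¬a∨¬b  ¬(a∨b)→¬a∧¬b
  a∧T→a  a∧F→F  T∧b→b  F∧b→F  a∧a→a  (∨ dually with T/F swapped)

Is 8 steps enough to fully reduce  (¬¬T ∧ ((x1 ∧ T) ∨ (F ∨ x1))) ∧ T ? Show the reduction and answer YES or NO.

Answer: YES — reaches normal form x1 in 6 ≤ 8 steps

Working:
  start: (¬¬T ∧ ((x1 ∧ T) ∨ (F ∨ x1))) ∧ T
  step 1: ¬¬T ∧ ((x1 ∧ T) ∨ (F ∨ x1))
  step 2: T ∧ ((x1 ∧ T) ∨ (F ∨ x1))
  step 3: (x1 ∧ T) ∨ (F ∨ x1)
  step 4: x1 ∨ (F ∨ x1)
  step 5: x1 ∨ x1
  step 6: x1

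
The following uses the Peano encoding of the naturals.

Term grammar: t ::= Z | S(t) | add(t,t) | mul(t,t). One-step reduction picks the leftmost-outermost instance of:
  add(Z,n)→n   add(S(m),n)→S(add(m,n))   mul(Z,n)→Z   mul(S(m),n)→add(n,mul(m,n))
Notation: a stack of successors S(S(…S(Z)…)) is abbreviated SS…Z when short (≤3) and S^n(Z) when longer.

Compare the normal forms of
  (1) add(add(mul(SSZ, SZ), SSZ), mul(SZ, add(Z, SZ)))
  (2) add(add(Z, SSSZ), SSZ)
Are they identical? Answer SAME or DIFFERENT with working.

Answer: SAME — A ⇓ S^5(Z), B ⇓ S^5(Z)

Working:
Term A:
  start: add(add(mul(SSZ, SZ), SSZ), mul(SZ, add(Z, SZ)))
  step 1: add(add(add(SZ, mul(SZ, SZ)), SSZ), mul(SZ, add(Z, SZ)))
  step 2: add(add(S(add(Z, mul(SZ, SZ))), SSZ), mul(SZ, add(Z, SZ)))
  step 3: add(S(add(add(Z, mul(SZ, SZ)), SSZ)), mul(SZ, add(Z, SZ)))
  step 4: S(add(add(add(Z, mul(SZ, SZ)), SSZ), mul(SZ, add(Z, SZ))))
  step 5: S(add(add(mul(SZ, SZ), SSZ), mul(SZ, add(Z, SZ))))
  step 6: S(add(add(add(SZ, mul(Z, SZ)), SSZ), mul(SZ, add(Z, SZ))))
  step 7: S(add(add(S(add(Z, mul(Z, SZ))), SSZ), mul(SZ, add(Z, SZ))))
  step 8: S(add(S(add(add(Z, mul(Z, SZ)), SSZ)), mul(SZ, add(Z, SZ))))
  step 9: S(S(add(add(add(Z, mul(Z, SZ)), SSZ), mul(SZ, add(Z, SZ)))))
  step 10: S(S(add(add(mul(Z, SZ), SSZ), mul(SZ, add(Z, SZ)))))
  step 11: S(S(add(add(Z, SSZ), mul(SZ, add(Z, SZ)))))
  step 12: S(S(add(SSZ, mul(SZ, add(Z, SZ)))))
  step 13: S(S(S(add(SZ, mul(SZ, add(Z, SZ))))))
  step 14: S(S(S(S(add(Z, mul(SZ, add(Z, SZ)))))))
  step 15: S(S(S(S(mul(SZ, add(Z, SZ))))))
  step 16: S(S(S(S(add(add(Z, SZ), mul(Z, add(Z, SZ)))))))
  step 17: S(S(S(S(add(SZ, mul(Z, add(Z, SZ)))))))
  step 18: S(S(S(S(S(add(Z, mul(Z, add(Z, SZ))))))))
  step 19: S(S(S(S(S(mul(Z, add(Z, SZ)))))))
  step 20: S^5(Z)

Term B:
  start: add(add(Z, SSSZ), SSZ)
  step 1: add(SSSZ, SSZ)
  step 2: S(add(SSZ, SSZ))
  step 3: S(S(add(SZ, SSZ)))
  step 4: S(S(S(add(Z, SSZ))))
  step 5: S^5(Z)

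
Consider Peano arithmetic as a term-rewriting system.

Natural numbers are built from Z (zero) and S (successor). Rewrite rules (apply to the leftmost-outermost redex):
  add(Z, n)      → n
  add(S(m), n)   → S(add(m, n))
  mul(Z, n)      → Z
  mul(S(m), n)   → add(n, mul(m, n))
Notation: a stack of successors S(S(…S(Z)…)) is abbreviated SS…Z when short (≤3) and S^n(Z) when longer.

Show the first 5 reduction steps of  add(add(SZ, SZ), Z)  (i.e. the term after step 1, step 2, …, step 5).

  start: add(add(SZ, SZ), Z)
  step 1: add(S(add(Z, SZ)), Z)
  step 2: S(add(add(Z, SZ), Z))
  step 3: S(add(SZ, Z))
  step 4: S(S(add(Z, Z)))
  step 5: SSZ

Answer: after 5 steps: SSZ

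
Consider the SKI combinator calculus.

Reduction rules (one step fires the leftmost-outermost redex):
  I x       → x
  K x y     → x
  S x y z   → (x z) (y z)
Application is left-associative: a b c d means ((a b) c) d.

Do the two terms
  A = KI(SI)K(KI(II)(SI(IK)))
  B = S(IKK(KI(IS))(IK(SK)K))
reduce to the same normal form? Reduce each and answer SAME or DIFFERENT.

Answer: DIFFERENT — A ⇓ K(SIK), B ⇓ S(K(SK))

Working:
Term A:
  start: KI(SI)K(KI(II)(SI(IK)))
  step 1: IK(KI(II)(SI(IK)))
  step 2: K(KI(II)(SI(IK)))
  step 3: K(I(SI(IK)))
  step 4: K(SI(IK))
  step 5: K(SIK)

Term B:
  start: S(IKK(KI(IS))(IK(SK)K))
  step 1: S(KK(KI(IS))(IK(SK)K))
  step 2: S(K(IK(SK)K))
  step 3: S(K(K(SK)K))
  step 4: S(K(SK))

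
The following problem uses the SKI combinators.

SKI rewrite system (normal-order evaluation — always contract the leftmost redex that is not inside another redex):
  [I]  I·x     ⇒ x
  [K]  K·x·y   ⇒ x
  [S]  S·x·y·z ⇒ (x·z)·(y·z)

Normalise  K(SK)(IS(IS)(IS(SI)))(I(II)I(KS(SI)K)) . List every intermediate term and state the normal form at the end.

Answer: normal form = SK(SK)  (in 6 steps)

Working:
  start: K(SK)(IS(IS)(IS(SI)))(I(II)I(KS(SI)K))
  [1] SK(I(II)I(KS(SI)K))
  [2] SK(III(KS(SI)K))
  [3] SK(II(KS(SI)K))
  [4] SK(I(KS(SI)K))
  [5] SK(KS(SI)K)
  [6] SK(SK)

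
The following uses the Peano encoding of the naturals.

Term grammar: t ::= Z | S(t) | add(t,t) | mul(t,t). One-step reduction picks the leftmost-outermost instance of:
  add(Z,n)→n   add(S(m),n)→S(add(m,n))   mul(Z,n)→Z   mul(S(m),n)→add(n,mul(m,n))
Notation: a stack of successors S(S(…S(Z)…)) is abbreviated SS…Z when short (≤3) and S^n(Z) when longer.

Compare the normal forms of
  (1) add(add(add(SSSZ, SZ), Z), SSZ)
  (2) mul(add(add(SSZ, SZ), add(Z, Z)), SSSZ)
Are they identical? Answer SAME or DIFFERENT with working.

Term A:
  start: add(add(add(SSSZ, SZ), Z), SSZ)
  [1] add(add(S(add(SSZ, SZ)), Z), SSZ)
  [2] add(S(add(add(SSZ, SZ), Z)), SSZ)
  [3] S(add(add(add(SSZ, SZ), Z), SSZ))
  [4] S(add(add(S(add(SZ, SZ)), Z), SSZ))
  [5] S(add(S(add(add(SZ, SZ), Z)), SSZ))
  [6] S(S(add(add(add(SZ, SZ), Z), SSZ)))
  [7] S(S(add(add(S(add(Z, SZ)), Z), SSZ)))
  [8] S(S(add(S(add(add(Z, SZ), Z)), SSZ)))
  [9] S(S(S(add(add(add(Z, SZ), Z), SSZ))))
  [10] S(S(S(add(add(SZ, Z), SSZ))))
  [11] S(S(S(add(S(add(Z, Z)), SSZ))))
  [12] S(S(S(S(add(add(Z, Z), SSZ)))))
  [13] S(S(S(S(add(Z, SSZ)))))
  [14] S^6(Z)

Term B:
  start: mul(add(add(SSZ, SZ), add(Z, Z)), SSSZ)
  [1] mul(add(S(add(SZ, SZ)), add(Z, Z)), SSSZ)
  [2] mul(S(add(add(SZ, SZ), add(Z, Z))), SSSZ)
  [3] add(SSSZ, mul(add(add(SZ, SZ), add(Z, Z)), SSSZ))
  [4] S(add(SSZ, mul(add(add(SZ, SZ), add(Z, Z)), SSSZ)))
  [5] S(S(add(SZ, mul(add(add(SZ, SZ), add(Z, Z)), SSSZ))))
  [6] S(S(S(add(Z, mul(add(add(SZ, SZ), add(Z, Z)), SSSZ)))))
  [7] S(S(S(mul(add(add(SZ, SZ), add(Z, Z)), SSSZ))))
  [8] S(S(S(mul(add(S(add(Z, SZ)), add(Z, Z)), SSSZ))))
  [9] S(S(S(mul(S(add(add(Z, SZ), add(Z, Z))), SSSZ))))
  [10] S(S(S(add(SSSZ, mul(add(add(Z, SZ), add(Z, Z)), SSSZ)))))
  [11] S(S(S(S(add(SSZ, mul(add(add(Z, SZ), add(Z, Z)), SSSZ))))))
  [12] S(S(S(S(S(add(SZ, mul(add(add(Z, SZ), add(Z, Z)), SSSZ)))))))
  [13] S(S(S(S(S(S(add(Z, mul(add(add(Z, SZ), add(Z, Z)), SSSZ))))))))
  [14] S(S(S(S(S(S(mul(add(add(Z, SZ), add(Z, Z)), SSSZ)))))))
  [15] S(S(S(S(S(S(mul(add(SZ, add(Z, Z)), SSSZ)))))))
  [16] S(S(S(S(S(S(mul(S(add(Z, add(Z, Z))), SSSZ)))))))
  [17] S(S(S(S(S(S(add(SSSZ, mul(add(Z, add(Z, Z)), SSSZ))))))))
  [18] S(S(S(S(S(S(S(add(SSZ, mul(add(Z, add(Z, Z)), SSSZ)))))))))
  [19] S(S(S(S(S(S(S(S(add(SZ, mul(add(Z, add(Z, Z)), SSSZ))))))))))
  [20] S(S(S(S(S(S(S(S(S(add(Z, mul(add(Z, add(Z, Z)), SSSZ)))))))))))
  [21] S(S(S(S(S(S(S(S(S(mul(add(Z, add(Z, Z)), SSSZ))))))))))
  [22] S(S(S(S(S(S(S(S(S(mul(add(Z, Z), SSSZ))))))))))
  [23] S(S(S(S(S(S(S(S(S(mul(Z, SSSZ))))))))))
  [24] S^9(Z)

Answer: DIFFERENT — A ⇓ S^6(Z), B ⇓ S^9(Z)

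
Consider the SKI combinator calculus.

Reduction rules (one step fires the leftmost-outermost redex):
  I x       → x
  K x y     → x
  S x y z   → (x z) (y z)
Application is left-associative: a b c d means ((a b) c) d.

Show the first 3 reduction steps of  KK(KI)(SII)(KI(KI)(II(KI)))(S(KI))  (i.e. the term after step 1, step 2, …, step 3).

Answer: after 3 steps: I(S(KI))(I(S(KI)))

Derivation:
  start: KK(KI)(SII)(KI(KI)(II(KI)))(S(KI))
  [1] K(SII)(KI(KI)(II(KI)))(S(KI))
  [2] SII(S(KI))
  [3] I(S(KI))(I(S(KI)))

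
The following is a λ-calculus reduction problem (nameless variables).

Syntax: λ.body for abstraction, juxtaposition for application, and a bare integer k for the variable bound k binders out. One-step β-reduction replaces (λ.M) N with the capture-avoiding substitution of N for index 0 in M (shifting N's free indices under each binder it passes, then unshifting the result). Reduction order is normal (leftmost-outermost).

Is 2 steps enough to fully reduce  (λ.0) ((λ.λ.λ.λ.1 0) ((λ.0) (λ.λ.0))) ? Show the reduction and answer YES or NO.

Answer: YES — reaches normal form λ.λ.λ.1 0 in 2 ≤ 2 steps

Derivation:
  start: (λ.0) ((λ.λ.λ.λ.1 0) ((λ.0) (λ.λ.0)))
  →1  (λ.λ.λ.λ.1 0) ((λ.0) (λ.λ.0))
  →2  λ.λ.λ.1 0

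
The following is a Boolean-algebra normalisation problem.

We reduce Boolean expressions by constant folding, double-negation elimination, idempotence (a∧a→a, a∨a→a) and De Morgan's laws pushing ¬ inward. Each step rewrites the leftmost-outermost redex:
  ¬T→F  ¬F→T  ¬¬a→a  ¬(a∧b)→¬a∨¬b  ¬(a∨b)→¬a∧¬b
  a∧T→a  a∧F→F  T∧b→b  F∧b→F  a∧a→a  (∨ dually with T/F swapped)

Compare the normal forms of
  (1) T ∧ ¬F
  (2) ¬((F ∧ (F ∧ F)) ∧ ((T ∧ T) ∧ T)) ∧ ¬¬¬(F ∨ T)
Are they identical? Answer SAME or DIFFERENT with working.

Term A:
  start: T ∧ ¬F
  [1] ¬F
  [2] T

Term B:
  start: ¬((F ∧ (F ∧ F)) ∧ ((T ∧ T) ∧ T)) ∧ ¬¬¬(F ∨ T)
  [1] (¬(F ∧ (F ∧ F)) ∨ ¬((T ∧ T) ∧ T)) ∧ ¬¬¬(F ∨ T)
  [2] ((¬F ∨ ¬(F ∧ F)) ∨ ¬((T ∧ T) ∧ T)) ∧ ¬¬¬(F ∨ T)
  [3] ((T ∨ ¬(F ∧ F)) ∨ ¬((T ∧ T) ∧ T)) ∧ ¬¬¬(F ∨ T)
  [4] (T ∨ ¬((T ∧ T) ∧ T)) ∧ ¬¬¬(F ∨ T)
  [5] T ∧ ¬¬¬(F ∨ T)
  [6] ¬¬¬(F ∨ T)
  [7] ¬(F ∨ T)
  [8] ¬F ∧ ¬T
  [9] T ∧ ¬T
  [10] ¬T
  [11] F

Answer: DIFFERENT — A ⇓ T, B ⇓ F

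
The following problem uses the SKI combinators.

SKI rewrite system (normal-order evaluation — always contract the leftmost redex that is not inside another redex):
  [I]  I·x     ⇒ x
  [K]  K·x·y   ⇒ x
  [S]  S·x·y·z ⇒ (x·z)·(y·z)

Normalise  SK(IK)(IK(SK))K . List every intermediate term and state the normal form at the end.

Answer: normal form = SK  (in 4 steps)

Derivation:
  start: SK(IK)(IK(SK))K
  →1  K(IK(SK))(IK(IK(SK)))K
  →2  IK(SK)K
  →3  K(SK)K
  →4  SK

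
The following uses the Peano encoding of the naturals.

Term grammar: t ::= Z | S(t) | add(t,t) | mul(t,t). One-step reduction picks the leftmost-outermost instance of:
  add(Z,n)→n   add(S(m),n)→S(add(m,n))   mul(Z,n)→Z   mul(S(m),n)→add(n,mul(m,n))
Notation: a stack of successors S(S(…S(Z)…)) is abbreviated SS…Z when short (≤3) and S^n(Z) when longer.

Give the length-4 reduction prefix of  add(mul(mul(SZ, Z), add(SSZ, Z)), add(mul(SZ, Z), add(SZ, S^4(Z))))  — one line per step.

  start: add(mul(mul(SZ, Z), add(SSZ, Z)), add(mul(SZ, Z), add(SZ, S^4(Z))))
  step 1: add(mul(add(Z, mul(Z, Z)), add(SSZ, Z)), add(mul(SZ, Z), add(SZ, S^4(Z))))
  step 2: add(mul(mul(Z, Z), add(SSZ, Z)), add(mul(SZ, Z), add(SZ, S^4(Z))))
  step 3: add(mul(Z, add(SSZ, Z)), add(mul(SZ, Z), add(SZ, S^4(Z))))
  step 4: add(Z, add(mul(SZ, Z), add(SZ, S^4(Z))))

Answer: after 4 steps: add(Z, add(mul(SZ, Z), add(SZ, S^4(Z))))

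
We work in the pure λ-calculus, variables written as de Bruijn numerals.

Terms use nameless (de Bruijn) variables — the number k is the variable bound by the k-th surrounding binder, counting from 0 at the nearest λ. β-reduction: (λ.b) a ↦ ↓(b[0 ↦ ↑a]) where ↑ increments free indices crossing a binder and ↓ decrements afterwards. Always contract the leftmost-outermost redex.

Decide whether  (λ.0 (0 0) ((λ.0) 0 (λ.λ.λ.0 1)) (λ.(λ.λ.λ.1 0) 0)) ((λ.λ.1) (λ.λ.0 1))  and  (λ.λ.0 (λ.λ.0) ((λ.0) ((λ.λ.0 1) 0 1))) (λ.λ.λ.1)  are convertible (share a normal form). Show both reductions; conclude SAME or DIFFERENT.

Answer: DIFFERENT — A ⇓ λ.λ.1 0, B ⇓ λ.0 (λ.λ.0) (λ.λ.1)

Derivation:
Term A:
  start: (λ.0 (0 0) ((λ.0) 0 (λ.λ.λ.0 1)) (λ.(λ.λ.λ.1 0) 0)) ((λ.λ.1) (λ.λ.0 1))
  →1  (λ.λ.1) (λ.λ.0 1) ((λ.λ.1) (λ.λ.0 1) ((λ.λ.1) (λ.λ.0 1))) ((λ.0) ((λ.λ.1) (λ.λ.0 1)) (λ.λ.λ.0 1)) (λ.(λ.λ.λ.1 0) 0)
  →2  (λ.λ.λ.0 1) ((λ.λ.1) (λ.λ.0 1) ((λ.λ.1) (λ.λ.0 1))) ((λ.0) ((λ.λ.1) (λ.λ.0 1)) (λ.λ.λ.0 1)) (λ.(λ.λ.λ.1 0) 0)
  →3  (λ.λ.0 1) ((λ.0) ((λ.λ.1) (λ.λ.0 1)) (λ.λ.λ.0 1)) (λ.(λ.λ.λ.1 0) 0)
  →4  (λ.0 ((λ.0) ((λ.λ.1) (λ.λ.0 1)) (λ.λ.λ.0 1))) (λ.(λ.λ.λ.1 0) 0)
  →5  (λ.(λ.λ.λ.1 0) 0) ((λ.0) ((λ.λ.1) (λ.λ.0 1)) (λ.λ.λ.0 1))
  →6  (λ.λ.λ.1 0) ((λ.0) ((λ.λ.1) (λ.λ.0 1)) (λ.λ.λ.0 1))
  →7  λ.λ.1 0

Term B:
  start: (λ.λ.0 (λ.λ.0) ((λ.0) ((λ.λ.0 1) 0 1))) (λ.λ.λ.1)
  →1  λ.0 (λ.λ.0) ((λ.0) ((λ.λ.0 1) 0 (λ.λ.λ.1)))
  →2  λ.0 (λ.λ.0) ((λ.λ.0 1) 0 (λ.λ.λ.1))
  →3  λ.0 (λ.λ.0) ((λ.0 1) (λ.λ.λ.1))
  →4  λ.0 (λ.λ.0) ((λ.λ.λ.1) 0)
  →5  λ.0 (λ.λ.0) (λ.λ.1)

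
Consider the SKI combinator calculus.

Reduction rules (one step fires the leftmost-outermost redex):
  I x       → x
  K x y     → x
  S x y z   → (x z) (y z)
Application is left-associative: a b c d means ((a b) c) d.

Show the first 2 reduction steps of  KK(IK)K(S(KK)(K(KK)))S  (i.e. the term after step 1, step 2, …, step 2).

  start: KK(IK)K(S(KK)(K(KK)))S
  [1] KK(S(KK)(K(KK)))S
  [2] KS

Answer: after 2 steps: KS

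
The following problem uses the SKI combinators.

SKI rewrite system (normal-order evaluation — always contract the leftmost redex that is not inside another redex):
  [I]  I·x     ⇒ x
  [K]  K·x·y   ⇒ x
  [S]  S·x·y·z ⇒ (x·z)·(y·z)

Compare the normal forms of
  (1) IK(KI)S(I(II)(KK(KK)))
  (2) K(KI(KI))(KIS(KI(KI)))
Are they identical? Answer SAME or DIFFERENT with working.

Answer: SAME — A ⇓ I, B ⇓ I

Working:
Term A:
  start: IK(KI)S(I(II)(KK(KK)))
  [1] K(KI)S(I(II)(KK(KK)))
  [2] KI(I(II)(KK(KK)))
  [3] I

Term B:
  start: K(KI(KI))(KIS(KI(KI)))
  [1] KI(KI)
  [2] I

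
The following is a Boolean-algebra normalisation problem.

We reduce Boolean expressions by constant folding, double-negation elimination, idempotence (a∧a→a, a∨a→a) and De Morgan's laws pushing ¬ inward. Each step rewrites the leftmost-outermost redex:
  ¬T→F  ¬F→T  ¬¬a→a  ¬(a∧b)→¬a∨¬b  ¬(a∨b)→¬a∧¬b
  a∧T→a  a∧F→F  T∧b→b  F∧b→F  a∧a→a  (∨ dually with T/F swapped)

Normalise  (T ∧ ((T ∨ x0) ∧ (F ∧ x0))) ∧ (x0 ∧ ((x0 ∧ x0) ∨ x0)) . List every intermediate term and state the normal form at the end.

Answer: normal form = F  (in 5 steps)

Reduction:
  start: (T ∧ ((T ∨ x0) ∧ (F ∧ x0))) ∧ (x0 ∧ ((x0 ∧ x0) ∨ x0))
  step 1: ((T ∨ x0) ∧ (F ∧ x0)) ∧ (x0 ∧ ((x0 ∧ x0) ∨ x0))
  step 2: (T ∧ (F ∧ x0)) ∧ (x0 ∧ ((x0 ∧ x0) ∨ x0))
  step 3: (F ∧ x0) ∧ (x0 ∧ ((x0 ∧ x0) ∨ x0))
  step 4: F ∧ (x0 ∧ ((x0 ∧ x0) ∨ x0))
  step 5: F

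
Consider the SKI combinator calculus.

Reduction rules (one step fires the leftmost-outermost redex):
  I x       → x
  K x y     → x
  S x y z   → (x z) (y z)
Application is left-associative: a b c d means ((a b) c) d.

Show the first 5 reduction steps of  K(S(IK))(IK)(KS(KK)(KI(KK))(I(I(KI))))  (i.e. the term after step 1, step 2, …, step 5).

  start: K(S(IK))(IK)(KS(KK)(KI(KK))(I(I(KI))))
  →1  S(IK)(KS(KK)(KI(KK))(I(I(KI))))
  →2  SK(KS(KK)(KI(KK))(I(I(KI))))
  →3  SK(S(KI(KK))(I(I(KI))))
  →4  SK(SI(I(I(KI))))
  →5  SK(SI(I(KI)))

Answer: after 5 steps: SK(SI(I(KI)))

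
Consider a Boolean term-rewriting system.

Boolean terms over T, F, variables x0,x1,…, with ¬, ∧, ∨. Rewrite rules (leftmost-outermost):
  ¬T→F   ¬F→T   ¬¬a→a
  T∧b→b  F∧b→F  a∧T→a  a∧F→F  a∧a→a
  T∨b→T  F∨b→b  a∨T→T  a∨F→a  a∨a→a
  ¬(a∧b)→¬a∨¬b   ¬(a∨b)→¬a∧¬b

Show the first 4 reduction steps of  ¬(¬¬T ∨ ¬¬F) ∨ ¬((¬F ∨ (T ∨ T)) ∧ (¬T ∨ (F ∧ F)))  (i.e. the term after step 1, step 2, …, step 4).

  start: ¬(¬¬T ∨ ¬¬F) ∨ ¬((¬F ∨ (T ∨ T)) ∧ (¬T ∨ (F ∧ F)))
  [1] (¬¬¬T ∧ ¬¬¬F) ∨ ¬((¬F ∨ (T ∨ T)) ∧ (¬T ∨ (F ∧ F)))
  [2] (¬T ∧ ¬¬¬F) ∨ ¬((¬F ∨ (T ∨ T)) ∧ (¬T ∨ (F ∧ F)))
  [3] (F ∧ ¬¬¬F) ∨ ¬((¬F ∨ (T ∨ T)) ∧ (¬T ∨ (F ∧ F)))
  [4] F ∨ ¬((¬F ∨ (T ∨ T)) ∧ (¬T ∨ (F ∧ F)))

Answer: after 4 steps: F ∨ ¬((¬F ∨ (T ∨ T)) ∧ (¬T ∨ (F ∧ F)))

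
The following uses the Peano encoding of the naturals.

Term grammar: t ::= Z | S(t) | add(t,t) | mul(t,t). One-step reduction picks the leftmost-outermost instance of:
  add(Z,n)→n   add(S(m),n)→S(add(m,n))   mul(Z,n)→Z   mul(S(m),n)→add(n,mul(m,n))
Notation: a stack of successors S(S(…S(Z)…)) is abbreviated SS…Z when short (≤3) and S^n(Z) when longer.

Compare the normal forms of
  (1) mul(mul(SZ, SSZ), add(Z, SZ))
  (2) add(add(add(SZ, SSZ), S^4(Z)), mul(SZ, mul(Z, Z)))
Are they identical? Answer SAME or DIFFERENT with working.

Term A:
  start: mul(mul(SZ, SSZ), add(Z, SZ))
  →1  mul(add(SSZ, mul(Z, SSZ)), add(Z, SZ))
  →2  mul(S(add(SZ, mul(Z, SSZ))), add(Z, SZ))
  →3  add(add(Z, SZ), mul(add(SZ, mul(Z, SSZ)), add(Z, SZ)))
  →4  add(SZ, mul(add(SZ, mul(Z, SSZ)), add(Z, SZ)))
  →5  S(add(Z, mul(add(SZ, mul(Z, SSZ)), add(Z, SZ))))
  →6  S(mul(add(SZ, mul(Z, SSZ)), add(Z, SZ)))
  →7  S(mul(S(add(Z, mul(Z, SSZ))), add(Z, SZ)))
  →8  S(add(add(Z, SZ), mul(add(Z, mul(Z, SSZ)), add(Z, SZ))))
  →9  S(add(SZ, mul(add(Z, mul(Z, SSZ)), add(Z, SZ))))
  →10  S(S(add(Z, mul(add(Z, mul(Z, SSZ)), add(Z, SZ)))))
  →11  S(S(mul(add(Z, mul(Z, SSZ)), add(Z, SZ))))
  →12  S(S(mul(mul(Z, SSZ), add(Z, SZ))))
  →13  S(S(mul(Z, add(Z, SZ))))
  →14  SSZ

Term B:
  start: add(add(add(SZ, SSZ), S^4(Z)), mul(SZ, mul(Z, Z)))
  →1  add(add(S(add(Z, SSZ)), S^4(Z)), mul(SZ, mul(Z, Z)))
  →2  add(S(add(add(Z, SSZ), S^4(Z))), mul(SZ, mul(Z, Z)))
  →3  S(add(add(add(Z, SSZ), S^4(Z)), mul(SZ, mul(Z, Z))))
  →4  S(add(add(SSZ, S^4(Z)), mul(SZ, mul(Z, Z))))
  →5  S(add(S(add(SZ, S^4(Z))), mul(SZ, mul(Z, Z))))
  →6  S(S(add(add(SZ, S^4(Z)), mul(SZ, mul(Z, Z)))))
  →7  S(S(add(S(add(Z, S^4(Z))), mul(SZ, mul(Z, Z)))))
  →8  S(S(S(add(add(Z, S^4(Z)), mul(SZ, mul(Z, Z))))))
  →9  S(S(S(add(S^4(Z), mul(SZ, mul(Z, Z))))))
  →10  S(S(S(S(add(SSSZ, mul(SZ, mul(Z, Z)))))))
  →11  S(S(S(S(S(add(SSZ, mul(SZ, mul(Z, Z))))))))
  →12  S(S(S(S(S(S(add(SZ, mul(SZ, mul(Z, Z)))))))))
  →13  S(S(S(S(S(S(S(add(Z, mul(SZ, mul(Z, Z))))))))))
  →14  S(S(S(S(S(S(S(mul(SZ, mul(Z, Z)))))))))
  →15  S(S(S(S(S(S(S(add(mul(Z, Z), mul(Z, mul(Z, Z))))))))))
  →16  S(S(S(S(S(S(S(add(Z, mul(Z, mul(Z, Z))))))))))
  →17  S(S(S(S(S(S(S(mul(Z, mul(Z, Z)))))))))
  →18  S^7(Z)

Answer: DIFFERENT — A ⇓ SSZ, B ⇓ S^7(Z)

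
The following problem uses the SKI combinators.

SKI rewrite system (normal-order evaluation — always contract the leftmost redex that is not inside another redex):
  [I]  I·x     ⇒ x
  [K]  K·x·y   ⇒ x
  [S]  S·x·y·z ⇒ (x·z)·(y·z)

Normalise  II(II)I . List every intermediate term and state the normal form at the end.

Answer: normal form = I  (in 4 steps)

Derivation:
  start: II(II)I
  step 1: I(II)I
  step 2: III
  step 3: II
  step 4: I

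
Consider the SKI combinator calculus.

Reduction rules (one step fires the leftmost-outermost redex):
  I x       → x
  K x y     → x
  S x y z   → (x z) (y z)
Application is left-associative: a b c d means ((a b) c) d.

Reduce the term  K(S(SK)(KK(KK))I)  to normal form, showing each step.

  start: K(S(SK)(KK(KK))I)
  step 1: K(SKI(KK(KK)I))
  step 2: K(K(KK(KK)I)(I(KK(KK)I)))
  step 3: K(KK(KK)I)
  step 4: K(KI)

Answer: normal form = K(KI)  (in 4 steps)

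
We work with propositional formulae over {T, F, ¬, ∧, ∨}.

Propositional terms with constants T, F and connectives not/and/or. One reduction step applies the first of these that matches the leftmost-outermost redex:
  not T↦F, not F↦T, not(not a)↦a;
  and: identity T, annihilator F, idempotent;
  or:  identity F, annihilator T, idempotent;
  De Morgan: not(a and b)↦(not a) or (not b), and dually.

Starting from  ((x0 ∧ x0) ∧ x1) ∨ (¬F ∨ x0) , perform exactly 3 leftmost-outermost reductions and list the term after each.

  start: ((x0 ∧ x0) ∧ x1) ∨ (¬F ∨ x0)
  step 1: (x0 ∧ x1) ∨ (¬F ∨ x0)
  step 2: (x0 ∧ x1) ∨ (T ∨ x0)
  step 3: (x0 ∧ x1) ∨ T

Answer: after 3 steps: (x0 ∧ x1) ∨ T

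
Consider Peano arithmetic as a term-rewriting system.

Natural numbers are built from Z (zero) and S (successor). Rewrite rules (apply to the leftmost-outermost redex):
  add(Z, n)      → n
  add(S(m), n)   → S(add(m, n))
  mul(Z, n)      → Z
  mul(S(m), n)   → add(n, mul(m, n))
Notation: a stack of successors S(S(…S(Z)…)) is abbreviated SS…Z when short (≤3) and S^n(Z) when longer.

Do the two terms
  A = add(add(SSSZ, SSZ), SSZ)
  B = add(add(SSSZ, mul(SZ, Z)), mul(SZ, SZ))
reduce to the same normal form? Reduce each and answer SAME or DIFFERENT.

Answer: DIFFERENT — A ⇓ S^7(Z), B ⇓ S^4(Z)

Reduction:
Term A:
  start: add(add(SSSZ, SSZ), SSZ)
  step 1: add(S(add(SSZ, SSZ)), SSZ)
  step 2: S(add(add(SSZ, SSZ), SSZ))
  step 3: S(add(S(add(SZ, SSZ)), SSZ))
  step 4: S(S(add(add(SZ, SSZ), SSZ)))
  step 5: S(S(add(S(add(Z, SSZ)), SSZ)))
  step 6: S(S(S(add(add(Z, SSZ), SSZ))))
  step 7: S(S(S(add(SSZ, SSZ))))
  step 8: S(S(S(S(add(SZ, SSZ)))))
  step 9: S(S(S(S(S(add(Z, SSZ))))))
  step 10: S^7(Z)

Term B:
  start: add(add(SSSZ, mul(SZ, Z)), mul(SZ, SZ))
  step 1: add(S(add(SSZ, mul(SZ, Z))), mul(SZ, SZ))
  step 2: S(add(add(SSZ, mul(SZ, Z)), mul(SZ, SZ)))
  step 3: S(add(S(add(SZ, mul(SZ, Z))), mul(SZ, SZ)))
  step 4: S(S(add(add(SZ, mul(SZ, Z)), mul(SZ, SZ))))
  step 5: S(S(add(S(add(Z, mul(SZ, Z))), mul(SZ, SZ))))
  step 6: S(S(S(add(add(Z, mul(SZ, Z)), mul(SZ, SZ)))))
  step 7: S(S(S(add(mul(SZ, Z), mul(SZ, SZ)))))
  step 8: S(S(S(add(add(Z, mul(Z, Z)), mul(SZ, SZ)))))
  step 9: S(S(S(add(mul(Z, Z), mul(SZ, SZ)))))
  step 10: S(S(S(add(Z, mul(SZ, SZ)))))
  step 11: S(S(S(mul(SZ, SZ))))
  step 12: S(S(S(add(SZ, mul(Z, SZ)))))
  step 13: S(S(S(S(add(Z, mul(Z, SZ))))))
  step 14: S(S(S(S(mul(Z, SZ)))))
  step 15: S^4(Z)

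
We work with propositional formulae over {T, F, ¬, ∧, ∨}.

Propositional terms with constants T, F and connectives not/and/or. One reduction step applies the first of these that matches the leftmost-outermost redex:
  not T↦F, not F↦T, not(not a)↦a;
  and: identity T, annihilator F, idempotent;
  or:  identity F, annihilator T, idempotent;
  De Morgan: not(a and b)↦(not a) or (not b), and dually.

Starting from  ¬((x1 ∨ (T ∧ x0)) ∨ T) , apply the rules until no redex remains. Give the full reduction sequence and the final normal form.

  start: ¬((x1 ∨ (T ∧ x0)) ∨ T)
  →1  ¬(x1 ∨ (T ∧ x0)) ∧ ¬T
  →2  (¬x1 ∧ ¬(T ∧ x0)) ∧ ¬T
  →3  (¬x1 ∧ (¬T ∨ ¬x0)) ∧ ¬T
  →4  (¬x1 ∧ (F ∨ ¬x0)) ∧ ¬T
  →5  (¬x1 ∧ ¬x0) ∧ ¬T
  →6  (¬x1 ∧ ¬x0) ∧ F
  →7  F

Answer: normal form = F  (in 7 steps)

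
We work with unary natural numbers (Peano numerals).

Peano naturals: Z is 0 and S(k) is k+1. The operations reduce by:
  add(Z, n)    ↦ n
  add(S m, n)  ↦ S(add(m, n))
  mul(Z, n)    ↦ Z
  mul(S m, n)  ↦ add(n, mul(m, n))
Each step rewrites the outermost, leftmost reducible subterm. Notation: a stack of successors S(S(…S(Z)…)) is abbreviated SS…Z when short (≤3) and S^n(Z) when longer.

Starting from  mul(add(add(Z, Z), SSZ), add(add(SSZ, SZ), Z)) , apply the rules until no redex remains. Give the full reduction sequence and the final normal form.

Answer: normal form = S^6(Z)  (in 27 steps)

Reduction:
  start: mul(add(add(Z, Z), SSZ), add(add(SSZ, SZ), Z))
  →1  mul(add(Z, SSZ), add(add(SSZ, SZ), Z))
  →2  mul(SSZ, add(add(SSZ, SZ), Z))
  →3  add(add(add(SSZ, SZ), Z), mul(SZ, add(add(SSZ, SZ), Z)))
  →4  add(add(S(add(SZ, SZ)), Z), mul(SZ, add(add(SSZ, SZ), Z)))
  →5  add(S(add(add(SZ, SZ), Z)), mul(SZ, add(add(SSZ, SZ), Z)))
  →6  S(add(add(add(SZ, SZ), Z), mul(SZ, add(add(SSZ, SZ), Z))))
  →7  S(add(add(S(add(Z, SZ)), Z), mul(SZ, add(add(SSZ, SZ), Z))))
  →8  S(add(S(add(add(Z, SZ), Z)), mul(SZ, add(add(SSZ, SZ), Z))))
  →9  S(S(add(add(add(Z, SZ), Z), mul(SZ, add(add(SSZ, SZ), Z)))))
  →10  S(S(add(add(SZ, Z), mul(SZ, add(add(SSZ, SZ), Z)))))
  →11  S(S(add(S(add(Z, Z)), mul(SZ, add(add(SSZ, SZ), Z)))))
  →12  S(S(S(add(add(Z, Z), mul(SZ, add(add(SSZ, SZ), Z))))))
  →13  S(S(S(add(Z, mul(SZ, add(add(SSZ, SZ), Z))))))
  →14  S(S(S(mul(SZ, add(add(SSZ, SZ), Z)))))
  →15  S(S(S(add(add(add(SSZ, SZ), Z), mul(Z, add(add(SSZ, SZ), Z))))))
  →16  S(S(S(add(add(S(add(SZ, SZ)), Z), mul(Z, add(add(SSZ, SZ), Z))))))
  →17  S(S(S(add(S(add(add(SZ, SZ), Z)), mul(Z, add(add(SSZ, SZ), Z))))))
  →18  S(S(S(S(add(add(add(SZ, SZ), Z), mul(Z, add(add(SSZ, SZ), Z)))))))
  →19  S(S(S(S(add(add(S(add(Z, SZ)), Z), mul(Z, add(add(SSZ, SZ), Z)))))))
  →20  S(S(S(S(add(S(add(add(Z, SZ), Z)), mul(Z, add(add(SSZ, SZ), Z)))))))
  →21  S(S(S(S(S(add(add(add(Z, SZ), Z), mul(Z, add(add(SSZ, SZ), Z))))))))
  →22  S(S(S(S(S(add(add(SZ, Z), mul(Z, add(add(SSZ, SZ), Z))))))))
  →23  S(S(S(S(S(add(S(add(Z, Z)), mul(Z, add(add(SSZ, SZ), Z))))))))
  →24  S(S(S(S(S(S(add(add(Z, Z), mul(Z, add(add(SSZ, SZ), Z)))))))))
  →25  S(S(S(S(S(S(add(Z, mul(Z, add(add(SSZ, SZ), Z)))))))))
  →26  S(S(S(S(S(S(mul(Z, add(add(SSZ, SZ), Z))))))))
  →27  S^6(Z)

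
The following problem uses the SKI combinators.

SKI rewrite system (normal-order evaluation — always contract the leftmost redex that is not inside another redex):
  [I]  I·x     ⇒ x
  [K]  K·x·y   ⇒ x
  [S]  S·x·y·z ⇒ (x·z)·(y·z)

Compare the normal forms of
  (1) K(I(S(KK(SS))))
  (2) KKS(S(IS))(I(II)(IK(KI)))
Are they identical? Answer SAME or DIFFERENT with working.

Term A:
  start: K(I(S(KK(SS))))
  step 1: K(S(KK(SS)))
  step 2: K(SK)

Term B:
  start: KKS(S(IS))(I(II)(IK(KI)))
  step 1: K(S(IS))(I(II)(IK(KI)))
  step 2: S(IS)
  step 3: SS

Answer: DIFFERENT — A ⇓ K(SK), B ⇓ SS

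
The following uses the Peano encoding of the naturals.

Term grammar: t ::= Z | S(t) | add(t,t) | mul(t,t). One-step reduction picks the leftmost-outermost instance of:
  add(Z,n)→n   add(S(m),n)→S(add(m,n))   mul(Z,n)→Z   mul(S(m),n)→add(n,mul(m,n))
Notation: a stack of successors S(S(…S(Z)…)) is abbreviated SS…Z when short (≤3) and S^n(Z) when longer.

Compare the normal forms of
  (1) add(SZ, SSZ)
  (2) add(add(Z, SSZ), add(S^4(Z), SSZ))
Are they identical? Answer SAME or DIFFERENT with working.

Term A:
  start: add(SZ, SSZ)
  →1  S(add(Z, SSZ))
  →2  SSSZ

Term B:
  start: add(add(Z, SSZ), add(S^4(Z), SSZ))
  →1  add(SSZ, add(S^4(Z), SSZ))
  →2  S(add(SZ, add(S^4(Z), SSZ)))
  →3  S(S(add(Z, add(S^4(Z), SSZ))))
  →4  S(S(add(S^4(Z), SSZ)))
  →5  S(S(S(add(SSSZ, SSZ))))
  →6  S(S(S(S(add(SSZ, SSZ)))))
  →7  S(S(S(S(S(add(SZ, SSZ))))))
  →8  S(S(S(S(S(S(add(Z, SSZ)))))))
  →9  S^8(Z)

Answer: DIFFERENT — A ⇓ SSSZ, B ⇓ S^8(Z)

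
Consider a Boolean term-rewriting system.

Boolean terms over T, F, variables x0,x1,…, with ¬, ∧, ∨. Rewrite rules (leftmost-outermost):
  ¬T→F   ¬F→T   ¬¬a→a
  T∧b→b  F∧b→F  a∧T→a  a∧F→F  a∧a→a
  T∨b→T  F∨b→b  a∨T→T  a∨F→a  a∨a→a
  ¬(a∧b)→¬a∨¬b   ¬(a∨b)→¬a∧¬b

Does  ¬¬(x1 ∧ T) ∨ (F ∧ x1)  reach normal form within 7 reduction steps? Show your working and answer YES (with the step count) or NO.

Answer: YES — reaches normal form x1 in 4 ≤ 7 steps

Reduction:
  start: ¬¬(x1 ∧ T) ∨ (F ∧ x1)
  step 1: (x1 ∧ T) ∨ (F ∧ x1)
  step 2: x1 ∨ (F ∧ x1)
  step 3: x1 ∨ F
  step 4: x1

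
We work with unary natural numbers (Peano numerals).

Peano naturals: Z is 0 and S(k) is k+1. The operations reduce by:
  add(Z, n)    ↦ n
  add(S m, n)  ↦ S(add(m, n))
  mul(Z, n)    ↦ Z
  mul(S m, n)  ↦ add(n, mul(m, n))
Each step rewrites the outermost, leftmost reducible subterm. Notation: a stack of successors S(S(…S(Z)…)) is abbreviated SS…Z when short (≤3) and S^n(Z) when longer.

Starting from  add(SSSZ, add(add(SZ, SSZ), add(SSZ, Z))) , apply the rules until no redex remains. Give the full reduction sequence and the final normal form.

  start: add(SSSZ, add(add(SZ, SSZ), add(SSZ, Z)))
  →1  S(add(SSZ, add(add(SZ, SSZ), add(SSZ, Z))))
  →2  S(S(add(SZ, add(add(SZ, SSZ), add(SSZ, Z)))))
  →3  S(S(S(add(Z, add(add(SZ, SSZ), add(SSZ, Z))))))
  →4  S(S(S(add(add(SZ, SSZ), add(SSZ, Z)))))
  →5  S(S(S(add(S(add(Z, SSZ)), add(SSZ, Z)))))
  →6  S(S(S(S(add(add(Z, SSZ), add(SSZ, Z))))))
  →7  S(S(S(S(add(SSZ, add(SSZ, Z))))))
  →8  S(S(S(S(S(add(SZ, add(SSZ, Z)))))))
  →9  S(S(S(S(S(S(add(Z, add(SSZ, Z))))))))
  →10  S(S(S(S(S(S(add(SSZ, Z)))))))
  →11  S(S(S(S(S(S(S(add(SZ, Z))))))))
  →12  S(S(S(S(S(S(S(S(add(Z, Z)))))))))
  →13  S^8(Z)

Answer: normal form = S^8(Z)  (in 13 steps)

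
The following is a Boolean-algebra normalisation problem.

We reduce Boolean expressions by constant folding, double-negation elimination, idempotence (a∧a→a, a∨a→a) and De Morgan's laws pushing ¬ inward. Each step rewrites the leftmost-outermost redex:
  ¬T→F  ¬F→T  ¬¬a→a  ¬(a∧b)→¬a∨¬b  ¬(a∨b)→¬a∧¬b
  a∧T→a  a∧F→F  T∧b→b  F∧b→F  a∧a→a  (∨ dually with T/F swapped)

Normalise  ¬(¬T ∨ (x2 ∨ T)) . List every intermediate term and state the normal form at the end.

  start: ¬(¬T ∨ (x2 ∨ T))
  [1] ¬¬T ∧ ¬(x2 ∨ T)
  [2] T ∧ ¬(x2 ∨ T)
  [3] ¬(x2 ∨ T)
  [4] ¬x2 ∧ ¬T
  [5] ¬x2 ∧ F
  [6] F

Answer: normal form = F  (in 6 steps)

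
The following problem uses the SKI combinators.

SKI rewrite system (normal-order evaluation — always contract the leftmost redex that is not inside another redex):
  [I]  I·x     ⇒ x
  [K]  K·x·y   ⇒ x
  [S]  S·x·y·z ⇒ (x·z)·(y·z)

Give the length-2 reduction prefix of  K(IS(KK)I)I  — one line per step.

Answer: after 2 steps: S(KK)I

Reduction:
  start: K(IS(KK)I)I
  [1] IS(KK)I
  [2] S(KK)I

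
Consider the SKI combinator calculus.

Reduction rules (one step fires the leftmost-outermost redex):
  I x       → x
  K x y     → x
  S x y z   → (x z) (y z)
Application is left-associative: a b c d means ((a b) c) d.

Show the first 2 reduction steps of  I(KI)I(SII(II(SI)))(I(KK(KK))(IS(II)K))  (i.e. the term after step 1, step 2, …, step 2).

Answer: after 2 steps: I(SII(II(SI)))(I(KK(KK))(IS(II)K))

Derivation:
  start: I(KI)I(SII(II(SI)))(I(KK(KK))(IS(II)K))
  →1  KII(SII(II(SI)))(I(KK(KK))(IS(II)K))
  →2  I(SII(II(SI)))(I(KK(KK))(IS(II)K))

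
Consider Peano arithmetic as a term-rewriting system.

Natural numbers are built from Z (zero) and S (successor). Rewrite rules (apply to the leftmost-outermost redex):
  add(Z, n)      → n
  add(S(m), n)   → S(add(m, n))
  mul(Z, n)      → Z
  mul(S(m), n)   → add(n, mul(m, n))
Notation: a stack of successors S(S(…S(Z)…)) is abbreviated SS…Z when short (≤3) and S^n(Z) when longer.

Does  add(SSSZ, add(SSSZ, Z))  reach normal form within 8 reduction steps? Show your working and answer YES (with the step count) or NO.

  start: add(SSSZ, add(SSSZ, Z))
  step 1: S(add(SSZ, add(SSSZ, Z)))
  step 2: S(S(add(SZ, add(SSSZ, Z))))
  step 3: S(S(S(add(Z, add(SSSZ, Z)))))
  step 4: S(S(S(add(SSSZ, Z))))
  step 5: S(S(S(S(add(SSZ, Z)))))
  step 6: S(S(S(S(S(add(SZ, Z))))))
  step 7: S(S(S(S(S(S(add(Z, Z)))))))
  step 8: S^6(Z)

Answer: YES — reaches normal form S^6(Z) in 8 ≤ 8 steps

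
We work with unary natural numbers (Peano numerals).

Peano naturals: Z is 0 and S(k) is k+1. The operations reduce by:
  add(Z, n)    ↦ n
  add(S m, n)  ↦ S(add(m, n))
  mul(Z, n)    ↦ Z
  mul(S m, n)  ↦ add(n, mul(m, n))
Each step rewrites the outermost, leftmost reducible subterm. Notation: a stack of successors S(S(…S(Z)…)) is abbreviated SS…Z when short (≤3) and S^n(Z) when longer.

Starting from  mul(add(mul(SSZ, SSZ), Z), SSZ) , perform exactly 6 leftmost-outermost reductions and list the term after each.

Answer: after 6 steps: S(S(add(Z, mul(add(add(SZ, mul(SZ, SSZ)), Z), SSZ))))

Working:
  start: mul(add(mul(SSZ, SSZ), Z), SSZ)
  [1] mul(add(add(SSZ, mul(SZ, SSZ)), Z), SSZ)
  [2] mul(add(S(add(SZ, mul(SZ, SSZ))), Z), SSZ)
  [3] mul(S(add(add(SZ, mul(SZ, SSZ)), Z)), SSZ)
  [4] add(SSZ, mul(add(add(SZ, mul(SZ, SSZ)), Z), SSZ))
  [5] S(add(SZ, mul(add(add(SZ, mul(SZ, SSZ)), Z), SSZ)))
  [6] S(S(add(Z, mul(add(add(SZ, mul(SZ, SSZ)), Z), SSZ))))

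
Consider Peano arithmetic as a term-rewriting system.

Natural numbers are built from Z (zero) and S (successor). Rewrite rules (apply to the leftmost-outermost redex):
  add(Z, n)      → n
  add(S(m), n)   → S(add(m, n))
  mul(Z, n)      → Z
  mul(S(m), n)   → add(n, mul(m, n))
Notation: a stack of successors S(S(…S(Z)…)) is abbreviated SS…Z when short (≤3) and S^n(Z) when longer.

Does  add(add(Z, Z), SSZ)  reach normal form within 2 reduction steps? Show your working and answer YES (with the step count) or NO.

  start: add(add(Z, Z), SSZ)
  [1] add(Z, SSZ)
  [2] SSZ

Answer: YES — reaches normal form SSZ in 2 ≤ 2 steps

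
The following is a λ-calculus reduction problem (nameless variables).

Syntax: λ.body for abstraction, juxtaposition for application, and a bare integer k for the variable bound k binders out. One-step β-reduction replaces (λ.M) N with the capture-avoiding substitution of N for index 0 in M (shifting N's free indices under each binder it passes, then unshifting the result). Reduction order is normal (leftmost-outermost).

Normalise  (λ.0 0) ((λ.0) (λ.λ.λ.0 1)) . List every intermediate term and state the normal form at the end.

Answer: normal form = λ.λ.0 1  (in 3 steps)

Working:
  start: (λ.0 0) ((λ.0) (λ.λ.λ.0 1))
  →1  (λ.0) (λ.λ.λ.0 1) ((λ.0) (λ.λ.λ.0 1))
  →2  (λ.λ.λ.0 1) ((λ.0) (λ.λ.λ.0 1))
  →3  λ.λ.0 1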